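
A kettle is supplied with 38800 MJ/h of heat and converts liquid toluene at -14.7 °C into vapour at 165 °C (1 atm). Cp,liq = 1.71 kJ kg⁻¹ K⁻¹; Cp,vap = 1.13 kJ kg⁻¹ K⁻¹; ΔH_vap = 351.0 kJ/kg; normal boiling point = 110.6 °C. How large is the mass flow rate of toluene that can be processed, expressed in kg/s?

ṁ = 17.2 kg/s

Δh = 1.71×(110.6−-14.7) + 351.0 + 1.13×(165−110.6) = 626.73 kJ/kg
Q = 38800 MJ/h = 10778 kJ/s = 10778 kJ/s
ṁ = Q/Δh = 10778 / 626.73 = 17.197 kg/s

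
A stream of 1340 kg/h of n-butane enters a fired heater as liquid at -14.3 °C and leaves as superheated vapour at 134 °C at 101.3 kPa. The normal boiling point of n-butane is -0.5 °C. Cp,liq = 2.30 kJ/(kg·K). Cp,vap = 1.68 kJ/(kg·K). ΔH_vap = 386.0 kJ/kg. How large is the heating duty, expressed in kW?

Q = 240 kW

liquid -14.3→-0.5 °C: 31.74 kJ/kg
vaporisation at -0.5 °C: 386 kJ/kg
vapour -0.5→134 °C: 225.96 kJ/kg
Δh = 31.74 + 386 + 225.96 = 643.7 kJ/kg
Q = ṁ·Δh = 1340 kg/h × 643.7 kJ/kg = 862560 kJ/h
|Q| = 239.6 kW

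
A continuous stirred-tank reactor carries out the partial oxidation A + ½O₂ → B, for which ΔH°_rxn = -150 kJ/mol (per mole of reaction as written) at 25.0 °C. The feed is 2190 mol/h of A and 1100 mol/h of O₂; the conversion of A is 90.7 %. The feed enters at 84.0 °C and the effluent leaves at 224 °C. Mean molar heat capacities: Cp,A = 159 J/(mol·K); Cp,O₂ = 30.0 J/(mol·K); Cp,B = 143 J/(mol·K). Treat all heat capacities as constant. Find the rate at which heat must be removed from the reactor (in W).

Extent of reaction ξ = 0.907 × 2190 = 1986.3 mol/h
Reaction term: ξ·ΔH°_rxn = 1986.3 × -150 = -297950 kJ/h
Sensible, feed 84.0→25 °C: -22491 kJ/h
Outlet flows (mol/h): A 203.67, O₂ 106.83, B 1986.3
Sensible, products 25→224 °C: 63607 kJ/h
Q = ΔH = -256830 kJ/h = -71.343 kW
Heat removed = 71343 W

Q_out = 71300 W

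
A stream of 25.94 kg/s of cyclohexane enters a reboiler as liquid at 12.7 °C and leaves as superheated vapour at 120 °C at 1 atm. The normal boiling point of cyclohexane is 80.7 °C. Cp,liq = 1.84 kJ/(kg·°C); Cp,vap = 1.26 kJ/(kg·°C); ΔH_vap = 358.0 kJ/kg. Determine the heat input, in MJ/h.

liquid 12.7→80.7 °C: 125.12 kJ/kg
vaporisation at 80.7 °C: 358 kJ/kg
vapour 80.7→120 °C: 49.518 kJ/kg
Δh = 125.12 + 358 + 49.518 = 532.64 kJ/kg
Q = ṁ·Δh = 25.94 kg/s × 532.64 kJ/kg = 13817 kJ/s
|Q| = 13817 kW = 49740 MJ/h

Q = 49700 MJ/h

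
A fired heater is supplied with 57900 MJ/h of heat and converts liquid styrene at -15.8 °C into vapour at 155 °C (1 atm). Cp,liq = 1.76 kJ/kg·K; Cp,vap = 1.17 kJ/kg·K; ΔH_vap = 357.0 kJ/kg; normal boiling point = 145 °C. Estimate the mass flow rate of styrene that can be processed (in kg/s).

Δh = 1.76×(145−-15.8) + 357.0 + 1.17×(155−145) = 651.71 kJ/kg
Q = 57900 MJ/h = 16083 kJ/s = 16083 kJ/s
ṁ = Q/Δh = 16083 / 651.71 = 24.679 kg/s

ṁ = 24.7 kg/s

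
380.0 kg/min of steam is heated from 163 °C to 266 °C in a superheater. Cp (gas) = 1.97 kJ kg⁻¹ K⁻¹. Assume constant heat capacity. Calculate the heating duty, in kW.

Q = 1290 kW

Q = ṁ·Cp·ΔT = 380.0 × 1.97 × (266 − 163) = 77106 kJ/min
Converting: 77106 / 60 s = 1285.1 kW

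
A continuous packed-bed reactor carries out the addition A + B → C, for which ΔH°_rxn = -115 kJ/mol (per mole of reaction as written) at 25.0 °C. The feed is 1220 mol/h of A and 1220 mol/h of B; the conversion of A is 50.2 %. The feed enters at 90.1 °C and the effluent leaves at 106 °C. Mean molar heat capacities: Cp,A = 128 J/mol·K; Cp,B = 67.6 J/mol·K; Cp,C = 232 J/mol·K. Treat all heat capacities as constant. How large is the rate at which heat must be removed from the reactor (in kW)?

Q_out = 18.0 kW

Extent of reaction ξ = 0.502 × 1220 = 612.44 mol/h
Reaction term: ξ·ΔH°_rxn = 612.44 × -115 = -70431 kJ/h
Sensible, feed 90.1→25 °C: -15535 kJ/h
Outlet flows (mol/h): A 607.56, B 607.56, C 612.44
Sensible, products 25→106 °C: 21135 kJ/h
Q = ΔH = -64831 kJ/h = -18.009 kW
Heat removed = 18.009 kW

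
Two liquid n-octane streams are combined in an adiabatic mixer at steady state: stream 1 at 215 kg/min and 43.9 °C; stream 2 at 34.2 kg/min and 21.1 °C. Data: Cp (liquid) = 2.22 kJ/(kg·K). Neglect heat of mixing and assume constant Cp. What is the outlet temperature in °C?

No heat crosses the boundary, so H_out = H_in.
Σ ṁᵢCp,ᵢTᵢ = 215×2.22×43.9 + 34.2×2.22×21.1 = 22555
Σ ṁᵢCp,ᵢ = 215×2.22 + 34.2×2.22 = 553.22
T_out = 22555 / 553.22 = 40.771 °C

T_out = 40.8 °C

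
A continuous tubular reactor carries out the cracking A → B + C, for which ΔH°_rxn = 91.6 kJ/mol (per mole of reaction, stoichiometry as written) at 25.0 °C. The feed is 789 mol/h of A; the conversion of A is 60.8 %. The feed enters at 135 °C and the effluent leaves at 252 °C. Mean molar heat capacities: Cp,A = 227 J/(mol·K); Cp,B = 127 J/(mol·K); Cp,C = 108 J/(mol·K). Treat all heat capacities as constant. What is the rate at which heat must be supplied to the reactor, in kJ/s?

Extent of reaction ξ = 0.608 × 789 = 479.71 mol/h
Reaction term: ξ·ΔH°_rxn = 479.71 × 91.6 = 43942 kJ/h
Sensible, feed 135→25 °C: -19701 kJ/h
Outlet flows (mol/h): A 309.29, B 479.71, C 479.71
Sensible, products 25→252 °C: 41528 kJ/h
Q = ΔH = 65768 kJ/h = 18.269 kW
Heat supplied = 18.269 kJ/s

Q_in = 18.3 kJ/s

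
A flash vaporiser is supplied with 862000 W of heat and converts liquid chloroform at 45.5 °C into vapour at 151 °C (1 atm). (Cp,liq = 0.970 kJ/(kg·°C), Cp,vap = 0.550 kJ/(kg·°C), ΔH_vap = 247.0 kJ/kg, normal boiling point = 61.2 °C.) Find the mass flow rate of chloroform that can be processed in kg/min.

Δh = 0.970×(61.2−45.5) + 247.0 + 0.550×(151−61.2) = 311.62 kJ/kg
Q = 862000 W = 862 kJ/s = 51720 kJ/min
ṁ = Q/Δh = 51720 / 311.62 = 165.97 kg/min

ṁ = 166 kg/min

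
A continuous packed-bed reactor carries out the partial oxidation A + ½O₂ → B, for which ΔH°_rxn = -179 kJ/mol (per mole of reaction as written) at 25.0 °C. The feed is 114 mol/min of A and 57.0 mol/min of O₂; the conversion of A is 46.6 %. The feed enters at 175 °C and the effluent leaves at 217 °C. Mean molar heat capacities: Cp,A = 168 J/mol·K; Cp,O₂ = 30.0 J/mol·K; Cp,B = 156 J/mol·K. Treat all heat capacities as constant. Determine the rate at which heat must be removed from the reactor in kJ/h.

Q_out = 535000 kJ/h

Extent of reaction ξ = 0.466 × 114 = 53.124 mol/min
Reaction term: ξ·ΔH°_rxn = 53.124 × -179 = -9509.2 kJ/min
Sensible, feed 175→25 °C: -3129.3 kJ/min
Outlet flows (mol/min): A 60.876, O₂ 30.438, B 53.124
Sensible, products 25→217 °C: 3730.1 kJ/min
Q = ΔH = -8908.4 kJ/min = -148.47 kW
Heat removed = 534500 kJ/h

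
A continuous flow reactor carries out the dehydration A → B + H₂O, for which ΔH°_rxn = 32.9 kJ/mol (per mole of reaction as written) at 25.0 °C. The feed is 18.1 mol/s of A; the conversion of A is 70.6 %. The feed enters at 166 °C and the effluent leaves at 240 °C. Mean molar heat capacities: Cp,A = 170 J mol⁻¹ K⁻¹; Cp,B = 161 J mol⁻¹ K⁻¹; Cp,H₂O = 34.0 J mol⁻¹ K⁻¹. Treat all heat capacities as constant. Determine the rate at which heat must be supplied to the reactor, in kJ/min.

Q_in = 43000 kJ/min

Extent of reaction ξ = 0.706 × 18.1 = 12.779 mol/s
Reaction term: ξ·ΔH°_rxn = 12.779 × 32.9 = 420.42 kJ/s
Sensible, feed 166→25 °C: -433.86 kJ/s
Outlet flows (mol/s): A 5.3214, B 12.779, H₂O 12.779
Sensible, products 25→240 °C: 730.24 kJ/s
Q = ΔH = 716.8 kJ/s = 716.8 kW
Heat supplied = 43008 kJ/min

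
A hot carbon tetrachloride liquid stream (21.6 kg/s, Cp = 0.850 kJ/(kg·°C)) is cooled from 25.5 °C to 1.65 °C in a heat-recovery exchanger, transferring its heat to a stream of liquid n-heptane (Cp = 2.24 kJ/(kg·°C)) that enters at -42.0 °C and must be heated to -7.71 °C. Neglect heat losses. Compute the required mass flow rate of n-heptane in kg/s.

ṁ_c = 5.70 kg/s

Heat released by hot stream: Q = 21.6 × 0.850 × (25.5 − 1.65) = 437.89 kJ/s
Energy balance on cold side (adiabatic exchanger): Q = ṁ_c·Cp_c·(T_c,out − T_c,in)
ṁ_c = 437.89 / [2.24 × (-7.71 − -42.0)] = 5.7009 kg/s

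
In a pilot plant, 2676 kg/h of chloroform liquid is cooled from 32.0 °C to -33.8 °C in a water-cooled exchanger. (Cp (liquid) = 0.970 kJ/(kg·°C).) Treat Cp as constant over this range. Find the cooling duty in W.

Q_c = 47400 W

Q = ṁ·Cp·ΔT = 2676 × 0.970 × (-33.8 − 32.0) = -170800 kJ/h
Converting: 170800 / 3600 s = 47.444 kW
Cooling duty = 47444 W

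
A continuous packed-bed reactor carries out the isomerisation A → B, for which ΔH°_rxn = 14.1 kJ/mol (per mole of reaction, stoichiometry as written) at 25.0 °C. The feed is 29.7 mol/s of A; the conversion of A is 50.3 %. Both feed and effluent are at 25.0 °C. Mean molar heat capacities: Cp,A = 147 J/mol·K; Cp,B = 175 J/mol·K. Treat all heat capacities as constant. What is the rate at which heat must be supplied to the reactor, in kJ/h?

Q_in = 758000 kJ/h

Extent of reaction ξ = 0.503 × 29.7 = 14.939 mol/s
Reaction term: ξ·ΔH°_rxn = 14.939 × 14.1 = 210.64 kJ/s
Q = ΔH = 210.64 kJ/s = 210.64 kW
Heat supplied = 758310 kJ/h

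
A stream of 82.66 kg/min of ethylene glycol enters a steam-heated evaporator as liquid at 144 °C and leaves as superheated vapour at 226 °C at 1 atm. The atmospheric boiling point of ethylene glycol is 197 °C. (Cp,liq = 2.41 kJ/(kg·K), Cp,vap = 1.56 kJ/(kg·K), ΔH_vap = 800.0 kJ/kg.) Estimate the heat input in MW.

Q = 1.34 MW

liquid 144→197 °C: 127.73 kJ/kg
vaporisation at 197 °C: 800 kJ/kg
vapour 197→226 °C: 45.24 kJ/kg
Δh = 127.73 + 800 + 45.24 = 972.97 kJ/kg
Q = ṁ·Δh = 82.66 kg/min × 972.97 kJ/kg = 80426 kJ/min
|Q| = 1340.4 kW = 1.3404 MW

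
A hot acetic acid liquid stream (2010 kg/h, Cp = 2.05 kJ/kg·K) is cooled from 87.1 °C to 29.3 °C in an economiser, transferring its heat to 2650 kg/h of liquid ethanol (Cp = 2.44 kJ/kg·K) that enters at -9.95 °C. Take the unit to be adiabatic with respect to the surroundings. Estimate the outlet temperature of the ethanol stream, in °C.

Heat released by hot stream: Q = 2010 × 2.05 × (87.1 − 29.3) = 238160 kJ/h
Energy balance on cold side (adiabatic exchanger): Q = ṁ_c·Cp_c·(T_c,out − T_c,in)
T_c,out = -9.95 + 238160/(2650 × 2.44) = 26.883 °C

T_c,out = 26.9 °C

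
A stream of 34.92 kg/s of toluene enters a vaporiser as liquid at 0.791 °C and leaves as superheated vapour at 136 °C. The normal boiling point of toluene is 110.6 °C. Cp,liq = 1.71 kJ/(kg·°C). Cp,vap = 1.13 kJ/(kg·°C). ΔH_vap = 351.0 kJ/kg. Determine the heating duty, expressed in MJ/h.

Q = 71300 MJ/h

liquid 0.791→110.6 °C: 187.77 kJ/kg
vaporisation at 110.6 °C: 351 kJ/kg
vapour 110.6→136 °C: 28.702 kJ/kg
Δh = 187.77 + 351 + 28.702 = 567.48 kJ/kg
Q = ṁ·Δh = 34.92 kg/s × 567.48 kJ/kg = 19816 kJ/s
|Q| = 19816 kW = 71338 MJ/h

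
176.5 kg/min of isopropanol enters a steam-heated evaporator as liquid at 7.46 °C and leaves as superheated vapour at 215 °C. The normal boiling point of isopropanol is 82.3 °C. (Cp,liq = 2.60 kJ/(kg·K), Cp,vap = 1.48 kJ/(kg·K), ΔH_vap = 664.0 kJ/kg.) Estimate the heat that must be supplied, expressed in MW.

Q = 3.10 MW

liquid 7.46→82.3 °C: 194.58 kJ/kg
vaporisation at 82.3 °C: 664 kJ/kg
vapour 82.3→215 °C: 196.4 kJ/kg
Δh = 194.58 + 664 + 196.4 = 1055 kJ/kg
Q = ṁ·Δh = 176.5 kg/min × 1055 kJ/kg = 186200 kJ/min
|Q| = 3103.4 kW = 3.1034 MW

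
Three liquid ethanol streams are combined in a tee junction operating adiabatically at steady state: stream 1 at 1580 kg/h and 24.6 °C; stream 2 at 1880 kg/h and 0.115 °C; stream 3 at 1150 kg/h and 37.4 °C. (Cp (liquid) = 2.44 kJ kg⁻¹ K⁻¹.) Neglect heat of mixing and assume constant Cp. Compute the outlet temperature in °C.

T_out = 17.8 °C

Energy balance with Q = 0: Σ ṁᵢCp,ᵢ(T_out − Tᵢ) = 0
Σ ṁᵢCp,ᵢTᵢ = 1580×2.44×24.6 + 1880×2.44×0.115 + 1150×2.44×37.4 = 200310
Σ ṁᵢCp,ᵢ = 1580×2.44 + 1880×2.44 + 1150×2.44 = 11248
T_out = 200310 / 11248 = 17.808 °C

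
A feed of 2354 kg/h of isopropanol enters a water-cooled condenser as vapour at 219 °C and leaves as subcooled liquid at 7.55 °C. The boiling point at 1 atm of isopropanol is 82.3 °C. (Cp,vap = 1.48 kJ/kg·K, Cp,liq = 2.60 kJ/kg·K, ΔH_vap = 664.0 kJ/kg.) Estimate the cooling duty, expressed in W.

vapour 219→82.3 °C: -202.32 kJ/kg
condensation at 82.3 °C: -664 kJ/kg
liquid 82.3→7.55 °C: -194.35 kJ/kg
Δh = -202.32 + -664 + -194.35 = -1060.7 kJ/kg
Q = ṁ·Δh = 2354 kg/h × -1060.7 kJ/kg = -2.4968e+06 kJ/h
|Q| = 693.56 kW = 693560 W

Q_c = 694000 W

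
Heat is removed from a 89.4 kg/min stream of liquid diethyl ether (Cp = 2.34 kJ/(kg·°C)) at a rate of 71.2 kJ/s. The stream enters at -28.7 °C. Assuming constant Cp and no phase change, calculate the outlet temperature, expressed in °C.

T_out = -49.1 °C

Q = 71.2 kJ/s = 4272 kJ/min
ΔT = Q/(ṁ·Cp) = 4272/(89.4×2.34) = 20.421 K
T_out = -28.7 − 20.421 = -49.121 °C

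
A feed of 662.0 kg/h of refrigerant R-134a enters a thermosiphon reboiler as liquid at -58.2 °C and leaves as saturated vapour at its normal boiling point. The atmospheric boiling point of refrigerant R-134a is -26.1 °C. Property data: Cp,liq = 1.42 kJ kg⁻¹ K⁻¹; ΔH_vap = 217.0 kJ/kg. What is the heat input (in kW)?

Q = 48.3 kW

liquid -58.2→-26.1 °C: 45.582 kJ/kg
vaporisation at -26.1 °C: 217 kJ/kg
Δh = 45.582 + 217 = 262.58 kJ/kg
Q = ṁ·Δh = 662.0 kg/h × 262.58 kJ/kg = 173830 kJ/h
|Q| = 48.286 kW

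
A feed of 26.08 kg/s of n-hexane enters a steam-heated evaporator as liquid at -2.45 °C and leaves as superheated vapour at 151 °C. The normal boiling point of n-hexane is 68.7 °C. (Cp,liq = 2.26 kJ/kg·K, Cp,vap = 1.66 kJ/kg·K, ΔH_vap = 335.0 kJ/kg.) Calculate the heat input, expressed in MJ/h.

liquid -2.45→68.7 °C: 160.8 kJ/kg
vaporisation at 68.7 °C: 335 kJ/kg
vapour 68.7→151 °C: 136.62 kJ/kg
Δh = 160.8 + 335 + 136.62 = 632.42 kJ/kg
Q = ṁ·Δh = 26.08 kg/s × 632.42 kJ/kg = 16493 kJ/s
|Q| = 16493 kW = 59376 MJ/h

Q = 59400 MJ/h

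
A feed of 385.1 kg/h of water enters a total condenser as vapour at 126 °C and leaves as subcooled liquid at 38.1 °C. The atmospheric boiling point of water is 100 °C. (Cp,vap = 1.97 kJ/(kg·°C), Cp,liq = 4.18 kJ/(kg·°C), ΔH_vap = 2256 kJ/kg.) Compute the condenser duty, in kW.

Q_c = 274 kW

vapour 126→100 °C: -51.22 kJ/kg
condensation at 100 °C: -2256 kJ/kg
liquid 100→38.1 °C: -258.74 kJ/kg
Δh = -51.22 + -2256 + -258.74 = -2566 kJ/kg
Q = ṁ·Δh = 385.1 kg/h × -2566 kJ/kg = -988150 kJ/h
|Q| = 274.49 kW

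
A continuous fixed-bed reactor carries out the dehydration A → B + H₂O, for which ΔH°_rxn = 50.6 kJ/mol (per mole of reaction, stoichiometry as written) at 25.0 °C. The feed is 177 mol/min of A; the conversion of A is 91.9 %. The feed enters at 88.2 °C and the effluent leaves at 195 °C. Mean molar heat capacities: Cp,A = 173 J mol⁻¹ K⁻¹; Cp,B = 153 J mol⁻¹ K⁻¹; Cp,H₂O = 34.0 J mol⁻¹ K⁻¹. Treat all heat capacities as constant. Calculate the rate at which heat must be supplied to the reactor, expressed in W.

Extent of reaction ξ = 0.919 × 177 = 162.66 mol/min
Reaction term: ξ·ΔH°_rxn = 162.66 × 50.6 = 8230.7 kJ/min
Sensible, feed 88.2→25 °C: -1935.2 kJ/min
Outlet flows (mol/min): A 14.337, B 162.66, H₂O 162.66
Sensible, products 25→195 °C: 5592.7 kJ/min
Q = ΔH = 11888 kJ/min = 198.14 kW
Heat supplied = 198140 W

Q_in = 198000 W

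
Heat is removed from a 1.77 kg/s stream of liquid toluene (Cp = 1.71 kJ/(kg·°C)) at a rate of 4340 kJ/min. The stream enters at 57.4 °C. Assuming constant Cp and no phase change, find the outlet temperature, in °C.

Q = 4340 kJ/min = 72.333 kJ/s
ΔT = Q/(ṁ·Cp) = 72.333/(1.77×1.71) = 23.898 K
T_out = 57.4 − 23.898 = 33.502 °C

T_out = 33.5 °C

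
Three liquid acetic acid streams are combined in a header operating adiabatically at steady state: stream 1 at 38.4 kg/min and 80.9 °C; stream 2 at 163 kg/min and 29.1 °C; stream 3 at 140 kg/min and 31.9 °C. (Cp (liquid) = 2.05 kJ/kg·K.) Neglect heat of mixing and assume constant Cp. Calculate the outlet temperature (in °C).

T_out = 36.1 °C

Adiabatic, steady state ⇒ Σ ṁᵢCp,ᵢ(T_out − Tᵢ) = 0
Σ ṁᵢCp,ᵢTᵢ = 38.4×2.05×80.9 + 163×2.05×29.1 + 140×2.05×31.9 = 25248
Σ ṁᵢCp,ᵢ = 38.4×2.05 + 163×2.05 + 140×2.05 = 699.87
T_out = 25248 / 699.87 = 36.075 °C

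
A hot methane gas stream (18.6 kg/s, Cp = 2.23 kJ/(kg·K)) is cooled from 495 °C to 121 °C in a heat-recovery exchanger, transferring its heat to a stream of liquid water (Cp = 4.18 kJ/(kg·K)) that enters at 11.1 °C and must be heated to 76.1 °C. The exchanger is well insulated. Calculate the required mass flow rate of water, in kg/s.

ṁ_c = 57.1 kg/s

Heat released by hot stream: Q = 18.6 × 2.23 × (495 − 121) = 15513 kJ/s
Energy balance on cold side (adiabatic exchanger): Q = ṁ_c·Cp_c·(T_c,out − T_c,in)
ṁ_c = 15513 / [4.18 × (76.1 − 11.1)] = 57.095 kg/s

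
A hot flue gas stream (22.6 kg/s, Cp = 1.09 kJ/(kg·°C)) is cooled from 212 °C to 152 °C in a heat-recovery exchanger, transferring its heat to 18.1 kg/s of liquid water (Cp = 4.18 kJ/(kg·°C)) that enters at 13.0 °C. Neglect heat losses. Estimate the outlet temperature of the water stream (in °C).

Heat released by hot stream: Q = 22.6 × 1.09 × (212 − 152) = 1478 kJ/s
Energy balance on cold side (adiabatic exchanger): Q = ṁ_c·Cp_c·(T_c,out − T_c,in)
T_c,out = 13.0 + 1478/(18.1 × 4.18) = 32.536 °C

T_c,out = 32.5 °C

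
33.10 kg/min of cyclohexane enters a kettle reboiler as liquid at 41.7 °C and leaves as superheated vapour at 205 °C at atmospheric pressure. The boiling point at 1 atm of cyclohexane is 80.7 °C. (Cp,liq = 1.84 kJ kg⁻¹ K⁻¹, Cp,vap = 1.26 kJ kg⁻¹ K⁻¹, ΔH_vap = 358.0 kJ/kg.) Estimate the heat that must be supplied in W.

liquid 41.7→80.7 °C: 71.76 kJ/kg
vaporisation at 80.7 °C: 358 kJ/kg
vapour 80.7→205 °C: 156.62 kJ/kg
Δh = 71.76 + 358 + 156.62 = 586.38 kJ/kg
Q = ṁ·Δh = 33.10 kg/min × 586.38 kJ/kg = 19409 kJ/min
|Q| = 323.49 kW = 323490 W

Q = 323000 W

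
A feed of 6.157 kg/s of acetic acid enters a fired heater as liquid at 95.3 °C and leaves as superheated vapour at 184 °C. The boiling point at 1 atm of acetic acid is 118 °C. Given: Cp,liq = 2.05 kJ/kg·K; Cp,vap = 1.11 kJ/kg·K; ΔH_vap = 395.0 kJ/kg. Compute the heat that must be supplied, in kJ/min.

liquid 95.3→118 °C: 46.535 kJ/kg
vaporisation at 118 °C: 395 kJ/kg
vapour 118→184 °C: 73.26 kJ/kg
Δh = 46.535 + 395 + 73.26 = 514.79 kJ/kg
Q = ṁ·Δh = 6.157 kg/s × 514.79 kJ/kg = 3169.6 kJ/s
|Q| = 3169.6 kW = 190180 kJ/min

Q = 190000 kJ/min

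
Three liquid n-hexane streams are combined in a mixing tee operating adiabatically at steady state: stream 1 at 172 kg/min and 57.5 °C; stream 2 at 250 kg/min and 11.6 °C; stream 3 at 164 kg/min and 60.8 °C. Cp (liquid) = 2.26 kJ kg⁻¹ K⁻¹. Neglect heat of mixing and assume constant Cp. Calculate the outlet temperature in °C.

Energy balance with Q = 0: Σ ṁᵢCp,ᵢ(T_out − Tᵢ) = 0
Σ ṁᵢCp,ᵢTᵢ = 172×2.26×57.5 + 250×2.26×11.6 + 164×2.26×60.8 = 51440
Σ ṁᵢCp,ᵢ = 172×2.26 + 250×2.26 + 164×2.26 = 1324.4
T_out = 51440 / 1324.4 = 38.842 °C

T_out = 38.8 °C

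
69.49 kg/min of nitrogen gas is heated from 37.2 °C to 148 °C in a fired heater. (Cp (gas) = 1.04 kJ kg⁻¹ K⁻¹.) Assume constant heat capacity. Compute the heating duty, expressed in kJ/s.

Q = ṁ·Cp·ΔT = 69.49 × 1.04 × (148 − 37.2) = 8007.5 kJ/min
Converting: 8007.5 / 60 s = 133.46 kW

Q = 133 kJ/s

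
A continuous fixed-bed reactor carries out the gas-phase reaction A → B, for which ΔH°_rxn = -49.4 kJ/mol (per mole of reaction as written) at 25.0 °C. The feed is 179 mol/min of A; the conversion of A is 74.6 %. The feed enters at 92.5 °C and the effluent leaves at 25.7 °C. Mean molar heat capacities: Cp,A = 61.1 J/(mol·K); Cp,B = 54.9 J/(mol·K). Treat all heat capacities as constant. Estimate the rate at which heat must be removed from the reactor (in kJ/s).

Q_out = 122 kJ/s

Extent of reaction ξ = 0.746 × 179 = 133.53 mol/min
Reaction term: ξ·ΔH°_rxn = 133.53 × -49.4 = -6596.6 kJ/min
Sensible, feed 92.5→25 °C: -738.24 kJ/min
Outlet flows (mol/min): A 45.466, B 133.53
Sensible, products 25→25.7 °C: 7.0763 kJ/min
Q = ΔH = -7327.7 kJ/min = -122.13 kW
Heat removed = 122.13 kJ/s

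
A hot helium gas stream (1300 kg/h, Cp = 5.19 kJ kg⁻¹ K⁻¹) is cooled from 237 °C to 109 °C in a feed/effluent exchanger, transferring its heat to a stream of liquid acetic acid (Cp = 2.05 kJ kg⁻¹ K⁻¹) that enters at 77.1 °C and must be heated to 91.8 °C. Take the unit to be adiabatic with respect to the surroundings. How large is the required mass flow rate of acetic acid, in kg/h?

ṁ_c = 28700 kg/h

Heat released by hot stream: Q = 1300 × 5.19 × (237 − 109) = 863620 kJ/h
Energy balance on cold side (adiabatic exchanger): Q = ṁ_c·Cp_c·(T_c,out − T_c,in)
ṁ_c = 863620 / [2.05 × (91.8 − 77.1)] = 28658 kg/h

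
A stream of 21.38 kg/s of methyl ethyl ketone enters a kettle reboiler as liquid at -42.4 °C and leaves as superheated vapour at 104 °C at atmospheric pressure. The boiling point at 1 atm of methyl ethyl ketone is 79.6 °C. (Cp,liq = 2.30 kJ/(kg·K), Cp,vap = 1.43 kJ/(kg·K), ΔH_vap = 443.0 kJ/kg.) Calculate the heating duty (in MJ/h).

liquid -42.4→79.6 °C: 280.6 kJ/kg
vaporisation at 79.6 °C: 443 kJ/kg
vapour 79.6→104 °C: 34.892 kJ/kg
Δh = 280.6 + 443 + 34.892 = 758.49 kJ/kg
Q = ṁ·Δh = 21.38 kg/s × 758.49 kJ/kg = 16217 kJ/s
|Q| = 16217 kW = 58380 MJ/h

Q = 58400 MJ/h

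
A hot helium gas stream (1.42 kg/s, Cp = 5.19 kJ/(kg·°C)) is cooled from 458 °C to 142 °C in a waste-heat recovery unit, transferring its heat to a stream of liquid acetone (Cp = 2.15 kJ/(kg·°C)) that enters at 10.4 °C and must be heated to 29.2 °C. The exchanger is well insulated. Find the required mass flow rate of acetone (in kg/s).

ṁ_c = 57.6 kg/s

Heat released by hot stream: Q = 1.42 × 5.19 × (458 − 142) = 2328.9 kJ/s
Energy balance on cold side (adiabatic exchanger): Q = ṁ_c·Cp_c·(T_c,out − T_c,in)
ṁ_c = 2328.9 / [2.15 × (29.2 − 10.4)] = 57.616 kg/s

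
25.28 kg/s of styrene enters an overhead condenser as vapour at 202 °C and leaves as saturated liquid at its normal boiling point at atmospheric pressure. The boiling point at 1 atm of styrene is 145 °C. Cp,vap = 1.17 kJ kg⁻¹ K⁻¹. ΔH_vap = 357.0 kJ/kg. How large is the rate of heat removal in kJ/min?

Q_c = 643000 kJ/min

vapour 202→145 °C: -66.69 kJ/kg
condensation at 145 °C: -357 kJ/kg
Δh = -66.69 + -357 = -423.69 kJ/kg
Q = ṁ·Δh = 25.28 kg/s × -423.69 kJ/kg = -10711 kJ/s
|Q| = 10711 kW = 642650 kJ/min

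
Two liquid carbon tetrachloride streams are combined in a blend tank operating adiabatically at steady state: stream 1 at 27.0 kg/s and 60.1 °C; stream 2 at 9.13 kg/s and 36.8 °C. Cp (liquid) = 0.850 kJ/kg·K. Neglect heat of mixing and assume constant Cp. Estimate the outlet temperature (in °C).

T_out = 54.2 °C

Energy balance with Q = 0: Σ ṁᵢCp,ᵢ(T_out − Tᵢ) = 0
T_out = Σ ṁᵢCp,ᵢTᵢ / Σ ṁᵢCp,ᵢ
      = 1664.9 / 30.71 = 54.212 °C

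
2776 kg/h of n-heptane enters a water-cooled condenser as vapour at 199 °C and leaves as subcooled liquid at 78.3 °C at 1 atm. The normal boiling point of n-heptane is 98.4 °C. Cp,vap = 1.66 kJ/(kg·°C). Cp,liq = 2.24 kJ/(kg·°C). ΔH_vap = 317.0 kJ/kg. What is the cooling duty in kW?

Q_c = 408 kW

vapour 199→98.4 °C: -167 kJ/kg
condensation at 98.4 °C: -317 kJ/kg
liquid 98.4→78.3 °C: -45.024 kJ/kg
Δh = -167 + -317 + -45.024 = -529.02 kJ/kg
Q = ṁ·Δh = 2776 kg/h × -529.02 kJ/kg = -1.4686e+06 kJ/h
|Q| = 407.93 kW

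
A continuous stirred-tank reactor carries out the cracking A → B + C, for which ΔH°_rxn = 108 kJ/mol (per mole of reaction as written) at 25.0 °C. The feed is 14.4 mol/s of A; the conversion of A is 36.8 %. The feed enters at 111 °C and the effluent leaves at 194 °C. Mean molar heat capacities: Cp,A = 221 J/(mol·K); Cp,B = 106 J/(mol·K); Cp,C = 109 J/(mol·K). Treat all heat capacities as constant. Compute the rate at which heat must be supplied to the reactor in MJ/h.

Q_in = 2990 MJ/h

Extent of reaction ξ = 0.368 × 14.4 = 5.2992 mol/s
Reaction term: ξ·ΔH°_rxn = 5.2992 × 108 = 572.31 kJ/s
Sensible, feed 111→25 °C: -273.69 kJ/s
Outlet flows (mol/s): A 9.1008, B 5.2992, C 5.2992
Sensible, products 25→194 °C: 532.45 kJ/s
Q = ΔH = 831.08 kJ/s = 831.08 kW
Heat supplied = 2991.9 MJ/h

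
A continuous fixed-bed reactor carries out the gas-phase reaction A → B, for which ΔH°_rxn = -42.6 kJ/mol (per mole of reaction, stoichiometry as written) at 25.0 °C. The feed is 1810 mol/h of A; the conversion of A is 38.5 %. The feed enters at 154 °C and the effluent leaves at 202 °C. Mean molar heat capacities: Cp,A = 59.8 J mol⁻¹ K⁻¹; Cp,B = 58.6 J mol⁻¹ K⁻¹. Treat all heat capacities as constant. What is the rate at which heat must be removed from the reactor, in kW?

Extent of reaction ξ = 0.385 × 1810 = 696.85 mol/h
Reaction term: ξ·ΔH°_rxn = 696.85 × -42.6 = -29686 kJ/h
Sensible, feed 154→25 °C: -13963 kJ/h
Outlet flows (mol/h): A 1113.2, B 696.85
Sensible, products 25→202 °C: 19010 kJ/h
Q = ΔH = -24638 kJ/h = -6.844 kW
Heat removed = 6.844 kW

Q_out = 6.84 kW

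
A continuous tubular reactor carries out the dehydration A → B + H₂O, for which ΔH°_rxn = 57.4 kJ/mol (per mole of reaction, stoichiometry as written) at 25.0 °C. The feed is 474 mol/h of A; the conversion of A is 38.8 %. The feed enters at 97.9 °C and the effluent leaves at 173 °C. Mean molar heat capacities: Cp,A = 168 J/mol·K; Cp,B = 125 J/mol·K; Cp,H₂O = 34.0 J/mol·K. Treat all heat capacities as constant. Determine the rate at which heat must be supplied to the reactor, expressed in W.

Q_in = 4530 W

Extent of reaction ξ = 0.388 × 474 = 183.91 mol/h
Reaction term: ξ·ΔH°_rxn = 183.91 × 57.4 = 10557 kJ/h
Sensible, feed 97.9→25 °C: -5805.2 kJ/h
Outlet flows (mol/h): A 290.09, B 183.91, H₂O 183.91
Sensible, products 25→173 °C: 11541 kJ/h
Q = ΔH = 16292 kJ/h = 4.5255 kW
Heat supplied = 4525.5 W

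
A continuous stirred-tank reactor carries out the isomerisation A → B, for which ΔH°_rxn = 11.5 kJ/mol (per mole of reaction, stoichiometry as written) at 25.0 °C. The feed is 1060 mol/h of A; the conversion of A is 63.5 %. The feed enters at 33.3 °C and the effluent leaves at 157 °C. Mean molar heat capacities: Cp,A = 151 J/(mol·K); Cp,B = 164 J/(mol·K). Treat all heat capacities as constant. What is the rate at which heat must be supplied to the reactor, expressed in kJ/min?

Q_in = 478 kJ/min

Extent of reaction ξ = 0.635 × 1060 = 673.1 mol/h
Reaction term: ξ·ΔH°_rxn = 673.1 × 11.5 = 7740.7 kJ/h
Sensible, feed 33.3→25 °C: -1328.5 kJ/h
Outlet flows (mol/h): A 386.9, B 673.1
Sensible, products 25→157 °C: 22283 kJ/h
Q = ΔH = 28695 kJ/h = 7.9709 kW
Heat supplied = 478.25 kJ/min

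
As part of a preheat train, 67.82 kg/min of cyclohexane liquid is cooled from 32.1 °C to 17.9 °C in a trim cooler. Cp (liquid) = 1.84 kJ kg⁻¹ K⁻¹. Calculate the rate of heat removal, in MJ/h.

Q = ṁ·Cp·ΔT = 67.82 × 1.84 × (17.9 − 32.1) = -1772 kJ/min
Converting: 1772 / 60 s = 29.533 kW
Cooling duty = 106.32 MJ/h

Q_c = 106 MJ/h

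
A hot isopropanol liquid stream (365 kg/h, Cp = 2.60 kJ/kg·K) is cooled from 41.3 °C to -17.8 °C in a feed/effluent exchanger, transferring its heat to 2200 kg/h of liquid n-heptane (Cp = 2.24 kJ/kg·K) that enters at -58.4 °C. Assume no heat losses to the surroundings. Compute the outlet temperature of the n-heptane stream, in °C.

T_c,out = -47.0 °C

Heat released by hot stream: Q = 365 × 2.60 × (41.3 − -17.8) = 56086 kJ/h
Energy balance on cold side (adiabatic exchanger): Q = ṁ_c·Cp_c·(T_c,out − T_c,in)
T_c,out = -58.4 + 56086/(2200 × 2.24) = -47.019 °C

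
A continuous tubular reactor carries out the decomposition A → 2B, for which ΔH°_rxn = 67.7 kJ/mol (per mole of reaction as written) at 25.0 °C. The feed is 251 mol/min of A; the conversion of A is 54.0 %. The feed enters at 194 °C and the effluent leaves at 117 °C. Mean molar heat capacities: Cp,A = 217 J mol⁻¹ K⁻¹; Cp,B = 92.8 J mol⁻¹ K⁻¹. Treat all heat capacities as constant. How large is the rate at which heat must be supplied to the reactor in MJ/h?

Extent of reaction ξ = 0.540 × 251 = 135.54 mol/min
Reaction term: ξ·ΔH°_rxn = 135.54 × 67.7 = 9176.1 kJ/min
Sensible, feed 194→25 °C: -9204.9 kJ/min
Outlet flows (mol/min): A 115.46, B 271.08
Sensible, products 25→117 °C: 4619.4 kJ/min
Q = ΔH = 4590.6 kJ/min = 76.509 kW
Heat supplied = 275.43 MJ/h

Q_in = 275 MJ/h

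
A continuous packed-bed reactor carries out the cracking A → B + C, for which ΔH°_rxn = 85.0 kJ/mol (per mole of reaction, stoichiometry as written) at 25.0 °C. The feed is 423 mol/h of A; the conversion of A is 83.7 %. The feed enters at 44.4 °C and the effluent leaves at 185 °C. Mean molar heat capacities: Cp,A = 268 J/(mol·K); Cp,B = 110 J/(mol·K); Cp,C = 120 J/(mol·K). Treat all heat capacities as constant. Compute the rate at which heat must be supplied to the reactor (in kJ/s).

Extent of reaction ξ = 0.837 × 423 = 354.05 mol/h
Reaction term: ξ·ΔH°_rxn = 354.05 × 85.0 = 30094 kJ/h
Sensible, feed 44.4→25 °C: -2199.3 kJ/h
Outlet flows (mol/h): A 68.949, B 354.05, C 354.05
Sensible, products 25→185 °C: 15986 kJ/h
Q = ΔH = 43881 kJ/h = 12.189 kW
Heat supplied = 12.189 kJ/s

Q_in = 12.2 kJ/s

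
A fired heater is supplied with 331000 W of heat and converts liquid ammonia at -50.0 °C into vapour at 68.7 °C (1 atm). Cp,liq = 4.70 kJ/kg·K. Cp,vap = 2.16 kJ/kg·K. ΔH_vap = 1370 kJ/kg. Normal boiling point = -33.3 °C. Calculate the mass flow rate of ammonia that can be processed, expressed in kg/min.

Δh = 4.70×(-33.3−-50.0) + 1370 + 2.16×(68.7−-33.3) = 1668.8 kJ/kg
Q = 331000 W = 331 kJ/s = 19860 kJ/min
ṁ = Q/Δh = 19860 / 1668.8 = 11.901 kg/min

ṁ = 11.9 kg/min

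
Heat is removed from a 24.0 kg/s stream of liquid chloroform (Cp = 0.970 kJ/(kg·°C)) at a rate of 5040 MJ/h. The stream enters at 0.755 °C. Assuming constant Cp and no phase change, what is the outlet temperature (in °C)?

T_out = -59.4 °C

Q = 5040 MJ/h = 1400 kJ/s
ΔT = Q/(ṁ·Cp) = 1400/(24.0×0.970) = 60.137 K
T_out = 0.755 − 60.137 = -59.382 °C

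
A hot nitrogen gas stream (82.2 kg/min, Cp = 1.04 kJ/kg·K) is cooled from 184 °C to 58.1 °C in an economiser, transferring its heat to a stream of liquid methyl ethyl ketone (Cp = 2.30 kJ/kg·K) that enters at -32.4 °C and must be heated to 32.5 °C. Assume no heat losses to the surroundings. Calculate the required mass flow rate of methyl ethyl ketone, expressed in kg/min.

ṁ_c = 72.1 kg/min

Heat released by hot stream: Q = 82.2 × 1.04 × (184 − 58.1) = 10763 kJ/min
Energy balance on cold side (adiabatic exchanger): Q = ṁ_c·Cp_c·(T_c,out − T_c,in)
ṁ_c = 10763 / [2.30 × (32.5 − -32.4)] = 72.104 kg/min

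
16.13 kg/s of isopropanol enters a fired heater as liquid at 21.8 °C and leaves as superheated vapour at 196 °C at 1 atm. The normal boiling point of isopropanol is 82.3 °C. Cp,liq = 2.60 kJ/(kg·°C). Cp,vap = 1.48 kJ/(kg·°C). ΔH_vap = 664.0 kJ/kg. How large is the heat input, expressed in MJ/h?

liquid 21.8→82.3 °C: 157.3 kJ/kg
vaporisation at 82.3 °C: 664 kJ/kg
vapour 82.3→196 °C: 168.28 kJ/kg
Δh = 157.3 + 664 + 168.28 = 989.58 kJ/kg
Q = ṁ·Δh = 16.13 kg/s × 989.58 kJ/kg = 15962 kJ/s
|Q| = 15962 kW = 57463 MJ/h

Q = 57500 MJ/h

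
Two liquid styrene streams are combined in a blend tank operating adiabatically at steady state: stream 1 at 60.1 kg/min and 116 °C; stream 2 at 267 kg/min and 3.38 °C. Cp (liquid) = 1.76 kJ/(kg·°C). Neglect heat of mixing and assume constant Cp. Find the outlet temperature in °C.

No heat crosses the boundary, so H_out = H_in.
Σ ṁᵢCp,ᵢTᵢ = 60.1×1.76×116 + 267×1.76×3.38 = 13858
Σ ṁᵢCp,ᵢ = 60.1×1.76 + 267×1.76 = 575.7
T_out = 13858 / 575.7 = 24.072 °C

T_out = 24.1 °C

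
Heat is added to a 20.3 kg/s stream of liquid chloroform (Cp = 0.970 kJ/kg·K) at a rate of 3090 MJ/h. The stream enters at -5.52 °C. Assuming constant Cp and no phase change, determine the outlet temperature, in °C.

T_out = 38.1 °C

Q = 3090 MJ/h = 858.33 kJ/s
ΔT = Q/(ṁ·Cp) = 858.33/(20.3×0.970) = 43.59 K
T_out = -5.52 + 43.59 = 38.07 °C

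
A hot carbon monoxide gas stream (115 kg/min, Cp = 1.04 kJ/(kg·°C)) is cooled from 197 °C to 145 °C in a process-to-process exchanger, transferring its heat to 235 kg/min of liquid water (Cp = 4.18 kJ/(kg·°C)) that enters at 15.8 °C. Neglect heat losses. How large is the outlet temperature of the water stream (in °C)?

Heat released by hot stream: Q = 115 × 1.04 × (197 − 145) = 6219.2 kJ/min
Energy balance on cold side (adiabatic exchanger): Q = ṁ_c·Cp_c·(T_c,out − T_c,in)
T_c,out = 15.8 + 6219.2/(235 × 4.18) = 22.131 °C

T_c,out = 22.1 °C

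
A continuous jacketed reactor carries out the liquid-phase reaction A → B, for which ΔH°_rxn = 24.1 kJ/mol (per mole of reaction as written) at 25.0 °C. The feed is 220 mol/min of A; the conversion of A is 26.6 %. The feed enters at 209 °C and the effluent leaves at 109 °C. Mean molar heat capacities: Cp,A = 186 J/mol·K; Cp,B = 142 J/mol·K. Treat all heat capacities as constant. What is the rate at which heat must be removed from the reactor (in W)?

Q_out = 48300 W

Extent of reaction ξ = 0.266 × 220 = 58.52 mol/min
Reaction term: ξ·ΔH°_rxn = 58.52 × 24.1 = 1410.3 kJ/min
Sensible, feed 209→25 °C: -7529.3 kJ/min
Outlet flows (mol/min): A 161.48, B 58.52
Sensible, products 25→109 °C: 3221 kJ/min
Q = ΔH = -2898 kJ/min = -48.299 kW
Heat removed = 48299 W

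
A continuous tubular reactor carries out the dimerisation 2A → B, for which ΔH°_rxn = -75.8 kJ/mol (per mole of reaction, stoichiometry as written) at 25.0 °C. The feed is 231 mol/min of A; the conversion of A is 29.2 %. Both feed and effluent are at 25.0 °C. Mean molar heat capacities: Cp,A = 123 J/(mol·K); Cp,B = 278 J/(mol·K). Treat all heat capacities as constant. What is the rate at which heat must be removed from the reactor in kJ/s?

Q_out = 42.6 kJ/s

Extent of reaction ξ = 0.292 × 231 / 2 = 33.726 mol/min
Reaction term: ξ·ΔH°_rxn = 33.726 × -75.8 = -2556.4 kJ/min
Q = ΔH = -2556.4 kJ/min = -42.607 kW
Heat removed = 42.607 kJ/s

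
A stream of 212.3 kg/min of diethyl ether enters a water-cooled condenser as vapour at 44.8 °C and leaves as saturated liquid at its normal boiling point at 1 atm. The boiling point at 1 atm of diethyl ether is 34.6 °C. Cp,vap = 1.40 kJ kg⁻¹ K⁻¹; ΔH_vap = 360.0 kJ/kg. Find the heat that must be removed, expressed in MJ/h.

Q_c = 4770 MJ/h

vapour 44.8→34.6 °C: -14.28 kJ/kg
condensation at 34.6 °C: -360 kJ/kg
Δh = -14.28 + -360 = -374.28 kJ/kg
Q = ṁ·Δh = 212.3 kg/min × -374.28 kJ/kg = -79460 kJ/min
|Q| = 1324.3 kW = 4767.6 MJ/h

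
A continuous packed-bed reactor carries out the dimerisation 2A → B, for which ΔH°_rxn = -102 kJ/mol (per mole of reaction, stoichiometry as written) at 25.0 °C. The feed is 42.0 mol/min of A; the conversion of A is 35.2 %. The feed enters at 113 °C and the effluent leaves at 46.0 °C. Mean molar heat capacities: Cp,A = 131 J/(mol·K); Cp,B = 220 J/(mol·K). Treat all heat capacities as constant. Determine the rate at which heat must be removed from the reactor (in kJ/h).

Extent of reaction ξ = 0.352 × 42.0 / 2 = 7.392 mol/min
Reaction term: ξ·ΔH°_rxn = 7.392 × -102 = -753.98 kJ/min
Sensible, feed 113→25 °C: -484.18 kJ/min
Outlet flows (mol/min): A 27.216, B 7.392
Sensible, products 25→46.0 °C: 109.02 kJ/min
Q = ΔH = -1129.1 kJ/min = -18.819 kW
Heat removed = 67748 kJ/h

Q_out = 67700 kJ/h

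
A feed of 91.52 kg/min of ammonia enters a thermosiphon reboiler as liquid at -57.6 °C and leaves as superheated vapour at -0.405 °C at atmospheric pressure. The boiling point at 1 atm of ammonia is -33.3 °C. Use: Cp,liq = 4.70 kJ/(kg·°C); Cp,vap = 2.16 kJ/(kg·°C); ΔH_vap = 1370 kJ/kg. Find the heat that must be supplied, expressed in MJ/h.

Q = 8540 MJ/h

liquid -57.6→-33.3 °C: 114.21 kJ/kg
vaporisation at -33.3 °C: 1370 kJ/kg
vapour -33.3→-0.405 °C: 71.053 kJ/kg
Δh = 114.21 + 1370 + 71.053 = 1555.3 kJ/kg
Q = ṁ·Δh = 91.52 kg/min × 1555.3 kJ/kg = 142340 kJ/min
|Q| = 2372.3 kW = 8540.3 MJ/h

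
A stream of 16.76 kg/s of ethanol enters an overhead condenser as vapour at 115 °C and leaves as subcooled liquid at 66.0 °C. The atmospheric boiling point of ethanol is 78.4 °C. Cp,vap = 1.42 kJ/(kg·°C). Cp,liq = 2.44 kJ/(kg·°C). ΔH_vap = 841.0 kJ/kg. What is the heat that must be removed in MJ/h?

Q_c = 55700 MJ/h

vapour 115→78.4 °C: -51.972 kJ/kg
condensation at 78.4 °C: -841 kJ/kg
liquid 78.4→66.0 °C: -30.256 kJ/kg
Δh = -51.972 + -841 + -30.256 = -923.23 kJ/kg
Q = ṁ·Δh = 16.76 kg/s × -923.23 kJ/kg = -15473 kJ/s
|Q| = 15473 kW = 55704 MJ/h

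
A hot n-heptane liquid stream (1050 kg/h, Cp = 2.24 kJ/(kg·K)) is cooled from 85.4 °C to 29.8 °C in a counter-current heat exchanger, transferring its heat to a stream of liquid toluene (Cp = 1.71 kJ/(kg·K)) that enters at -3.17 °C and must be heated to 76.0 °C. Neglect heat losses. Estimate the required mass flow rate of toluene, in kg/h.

ṁ_c = 966 kg/h

Heat released by hot stream: Q = 1050 × 2.24 × (85.4 − 29.8) = 130770 kJ/h
Energy balance on cold side (adiabatic exchanger): Q = ṁ_c·Cp_c·(T_c,out − T_c,in)
ṁ_c = 130770 / [1.71 × (76.0 − -3.17)] = 965.95 kg/h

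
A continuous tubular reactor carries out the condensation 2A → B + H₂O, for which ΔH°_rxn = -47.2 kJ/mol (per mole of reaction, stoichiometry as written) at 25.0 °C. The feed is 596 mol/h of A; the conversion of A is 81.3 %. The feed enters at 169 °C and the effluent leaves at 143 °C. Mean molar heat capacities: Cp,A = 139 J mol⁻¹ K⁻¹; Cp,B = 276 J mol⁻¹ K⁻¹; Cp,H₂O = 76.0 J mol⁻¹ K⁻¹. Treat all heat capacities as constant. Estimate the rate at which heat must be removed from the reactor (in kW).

Extent of reaction ξ = 0.813 × 596 / 2 = 242.27 mol/h
Reaction term: ξ·ΔH°_rxn = 242.27 × -47.2 = -11435 kJ/h
Sensible, feed 169→25 °C: -11930 kJ/h
Outlet flows (mol/h): A 111.45, B 242.27, H₂O 242.27
Sensible, products 25→143 °C: 11891 kJ/h
Q = ΔH = -11474 kJ/h = -3.1872 kW
Heat removed = 3.1872 kW

Q_out = 3.19 kW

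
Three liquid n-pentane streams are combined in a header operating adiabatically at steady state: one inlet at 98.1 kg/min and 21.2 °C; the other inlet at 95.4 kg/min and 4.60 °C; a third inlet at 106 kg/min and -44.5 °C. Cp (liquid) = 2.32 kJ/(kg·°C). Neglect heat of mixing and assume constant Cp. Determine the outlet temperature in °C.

T_out = -7.34 °C

Energy balance with Q = 0: Σ ṁᵢCp,ᵢ(T_out − Tᵢ) = 0
Σ ṁᵢCp,ᵢTᵢ = 98.1×2.32×21.2 + 95.4×2.32×4.60 + 106×2.32×-44.5 = -5100.4
Σ ṁᵢCp,ᵢ = 98.1×2.32 + 95.4×2.32 + 106×2.32 = 694.84
T_out = -5100.4 / 694.84 = -7.3404 °C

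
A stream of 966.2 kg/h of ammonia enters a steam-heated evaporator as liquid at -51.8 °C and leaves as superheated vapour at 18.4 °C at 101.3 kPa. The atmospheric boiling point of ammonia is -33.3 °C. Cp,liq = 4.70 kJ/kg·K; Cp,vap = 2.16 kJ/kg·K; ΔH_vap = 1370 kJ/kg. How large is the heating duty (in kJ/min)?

liquid -51.8→-33.3 °C: 86.95 kJ/kg
vaporisation at -33.3 °C: 1370 kJ/kg
vapour -33.3→18.4 °C: 111.67 kJ/kg
Δh = 86.95 + 1370 + 111.67 = 1568.6 kJ/kg
Q = ṁ·Δh = 966.2 kg/h × 1568.6 kJ/kg = 1.5156e+06 kJ/h
|Q| = 421 kW = 25260 kJ/min

Q = 25300 kJ/min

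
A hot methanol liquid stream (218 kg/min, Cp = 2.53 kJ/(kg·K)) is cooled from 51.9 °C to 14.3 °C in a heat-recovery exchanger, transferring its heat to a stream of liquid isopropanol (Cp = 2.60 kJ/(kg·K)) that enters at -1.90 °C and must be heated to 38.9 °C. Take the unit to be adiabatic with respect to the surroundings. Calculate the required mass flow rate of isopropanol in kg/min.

ṁ_c = 195 kg/min

Heat released by hot stream: Q = 218 × 2.53 × (51.9 − 14.3) = 20738 kJ/min
Energy balance on cold side (adiabatic exchanger): Q = ṁ_c·Cp_c·(T_c,out − T_c,in)
ṁ_c = 20738 / [2.60 × (38.9 − -1.90)] = 195.49 kg/min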